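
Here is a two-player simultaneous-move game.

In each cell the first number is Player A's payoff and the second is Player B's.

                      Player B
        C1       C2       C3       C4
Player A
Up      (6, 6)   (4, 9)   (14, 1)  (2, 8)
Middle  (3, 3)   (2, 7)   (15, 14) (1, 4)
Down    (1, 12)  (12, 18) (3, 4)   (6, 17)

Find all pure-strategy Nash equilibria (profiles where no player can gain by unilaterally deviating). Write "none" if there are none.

(Up, C1): Player B can switch to C2 (6 → 9). Not NE.
(Up, C2): Player A can switch to Down (4 → 12). Not NE.
(Up, C3): Player A can switch to Middle (14 → 15). Not NE.
(Up, C4): Player A can switch to Down (2 → 6). Not NE.
(Middle, C1): Player A can switch to Up (3 → 6). Not NE.
(Middle, C2): Player A can switch to Up (2 → 4). Not NE.
(Middle, C3): Player A gets 15, best alternative 14; Player B gets 14, best alternative 7. No profitable deviation — NE.
(Middle, C4): Player A can switch to Up (1 → 2). Not NE.
(Down, C1): Player A can switch to Up (1 → 6). Not NE.
(Down, C2): Player A gets 12, best alternative 4; Player B gets 18, best alternative 17. No profitable deviation — NE.
(Down, C3): Player A can switch to Up (3 → 14). Not NE.
(Down, C4): Player B can switch to C2 (17 → 18). Not NE.

The pure Nash equilibria are (Middle, C3), (Down, C2).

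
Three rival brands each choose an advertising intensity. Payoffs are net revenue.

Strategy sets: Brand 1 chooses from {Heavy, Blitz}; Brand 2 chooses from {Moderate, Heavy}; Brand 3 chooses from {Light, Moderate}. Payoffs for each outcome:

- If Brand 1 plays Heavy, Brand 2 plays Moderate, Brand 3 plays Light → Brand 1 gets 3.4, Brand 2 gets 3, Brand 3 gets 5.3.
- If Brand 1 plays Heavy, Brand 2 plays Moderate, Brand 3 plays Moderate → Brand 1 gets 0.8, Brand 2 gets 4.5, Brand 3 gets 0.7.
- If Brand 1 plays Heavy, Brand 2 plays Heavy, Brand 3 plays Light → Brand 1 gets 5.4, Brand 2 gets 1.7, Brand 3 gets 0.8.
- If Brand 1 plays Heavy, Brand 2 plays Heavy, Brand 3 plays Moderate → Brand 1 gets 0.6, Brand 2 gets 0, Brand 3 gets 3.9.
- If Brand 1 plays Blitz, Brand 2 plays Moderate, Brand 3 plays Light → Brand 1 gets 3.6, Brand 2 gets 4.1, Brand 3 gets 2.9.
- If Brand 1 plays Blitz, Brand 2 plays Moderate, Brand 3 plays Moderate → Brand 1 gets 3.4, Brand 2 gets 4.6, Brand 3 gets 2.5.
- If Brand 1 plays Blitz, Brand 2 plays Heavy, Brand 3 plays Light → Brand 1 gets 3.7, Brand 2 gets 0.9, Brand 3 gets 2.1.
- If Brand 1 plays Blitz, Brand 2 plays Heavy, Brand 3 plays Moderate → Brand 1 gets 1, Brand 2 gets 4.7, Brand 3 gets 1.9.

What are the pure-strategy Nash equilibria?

(Blitz, Moderate, Light)

Mark each player's best response to every combination of opponents' strategies; a profile where every player is best-responding is a pure Nash equilibrium.
Brand 1 against (Moderate, Light): payoffs 3.4, 3.6 → best response Blitz.
Brand 1 against (Moderate, Moderate): payoffs 0.8, 3.4 → best response Blitz.
Brand 1 against (Heavy, Light): payoffs 5.4, 3.7 → best response Heavy.
Brand 1 against (Heavy, Moderate): payoffs 0.6, 1 → best response Blitz.
Brand 2 against (Heavy, Light): payoffs 3, 1.7 → best response Moderate.
Brand 2 against (Heavy, Moderate): payoffs 4.5, 0 → best response Moderate.
Brand 2 against (Blitz, Light): payoffs 4.1, 0.9 → best response Moderate.
Brand 2 against (Blitz, Moderate): payoffs 4.6, 4.7 → best response Heavy.
Brand 3 against (Heavy, Moderate): payoffs 5.3, 0.7 → best response Light.
Brand 3 against (Heavy, Heavy): payoffs 0.8, 3.9 → best response Moderate.
Brand 3 against (Blitz, Moderate): payoffs 2.9, 2.5 → best response Light.
Brand 3 against (Blitz, Heavy): payoffs 2.1, 1.9 → best response Light.
Mutual best responses: (Blitz, Moderate, Light).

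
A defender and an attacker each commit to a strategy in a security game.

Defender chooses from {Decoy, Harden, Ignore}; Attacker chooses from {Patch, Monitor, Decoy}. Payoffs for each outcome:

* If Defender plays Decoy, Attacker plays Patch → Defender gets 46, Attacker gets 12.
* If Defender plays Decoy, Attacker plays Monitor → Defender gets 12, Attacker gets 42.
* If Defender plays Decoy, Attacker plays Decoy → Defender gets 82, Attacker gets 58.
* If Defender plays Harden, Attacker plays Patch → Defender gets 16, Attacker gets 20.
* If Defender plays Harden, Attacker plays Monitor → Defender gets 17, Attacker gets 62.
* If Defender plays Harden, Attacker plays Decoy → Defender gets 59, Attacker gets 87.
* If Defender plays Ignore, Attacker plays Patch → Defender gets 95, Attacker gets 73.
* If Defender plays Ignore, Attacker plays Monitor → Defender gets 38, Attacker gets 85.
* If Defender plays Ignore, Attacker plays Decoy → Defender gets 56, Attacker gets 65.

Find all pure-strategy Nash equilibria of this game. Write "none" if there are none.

(Decoy, Patch): Defender can switch to Ignore (46 → 95). Not NE.
(Decoy, Monitor): Defender can switch to Harden (12 → 17). Not NE.
(Decoy, Decoy): Defender gets 82, best alternative 59; Attacker gets 58, best alternative 42. No profitable deviation — NE.
(Harden, Patch): Defender can switch to Decoy (16 → 46). Not NE.
(Harden, Monitor): Defender can switch to Ignore (17 → 38). Not NE.
(Harden, Decoy): Defender can switch to Decoy (59 → 82). Not NE.
(Ignore, Patch): Attacker can switch to Monitor (73 → 85). Not NE.
(Ignore, Monitor): Defender gets 38, best alternative 17; Attacker gets 85, best alternative 73. No profitable deviation — NE.
(Ignore, Decoy): Defender can switch to Decoy (56 → 82). Not NE.

(Decoy, Decoy), (Ignore, Monitor)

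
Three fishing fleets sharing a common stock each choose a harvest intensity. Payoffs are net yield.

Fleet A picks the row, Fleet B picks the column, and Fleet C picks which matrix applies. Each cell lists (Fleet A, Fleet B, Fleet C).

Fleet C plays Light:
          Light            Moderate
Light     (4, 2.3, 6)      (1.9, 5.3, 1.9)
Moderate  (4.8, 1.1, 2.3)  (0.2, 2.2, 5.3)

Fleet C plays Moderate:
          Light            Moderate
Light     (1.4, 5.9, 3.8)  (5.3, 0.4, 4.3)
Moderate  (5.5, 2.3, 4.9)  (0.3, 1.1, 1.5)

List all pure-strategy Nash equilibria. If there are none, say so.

Mark each player's best response to every combination of opponents' strategies; a profile where every player is best-responding is a pure Nash equilibrium.
Fleet A against (Light, Light): payoffs 4, 4.8 → best response Moderate.
Fleet A against (Light, Moderate): payoffs 1.4, 5.5 → best response Moderate.
Fleet A against (Moderate, Light): payoffs 1.9, 0.2 → best response Light.
Fleet A against (Moderate, Moderate): payoffs 5.3, 0.3 → best response Light.
Fleet B against (Light, Light): payoffs 2.3, 5.3 → best response Moderate.
Fleet B against (Light, Moderate): payoffs 5.9, 0.4 → best response Light.
Fleet B against (Moderate, Light): payoffs 1.1, 2.2 → best response Moderate.
Fleet B against (Moderate, Moderate): payoffs 2.3, 1.1 → best response Light.
Fleet C against (Light, Light): payoffs 6, 3.8 → best response Light.
Fleet C against (Light, Moderate): payoffs 1.9, 4.3 → best response Moderate.
Fleet C against (Moderate, Light): payoffs 2.3, 4.9 → best response Moderate.
Fleet C against (Moderate, Moderate): payoffs 5.3, 1.5 → best response Light.
Mutual best responses: (Moderate, Light, Moderate).

Pure NE: (Moderate, Light, Moderate)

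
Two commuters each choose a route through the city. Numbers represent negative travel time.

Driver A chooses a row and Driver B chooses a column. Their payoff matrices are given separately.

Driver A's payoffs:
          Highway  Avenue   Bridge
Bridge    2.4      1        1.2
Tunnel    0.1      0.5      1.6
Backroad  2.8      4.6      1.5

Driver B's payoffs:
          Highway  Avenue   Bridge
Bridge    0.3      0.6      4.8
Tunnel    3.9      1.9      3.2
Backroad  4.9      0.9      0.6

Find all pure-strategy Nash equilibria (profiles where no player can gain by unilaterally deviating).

Check each profile: it is a Nash equilibrium iff no player can strictly gain by switching unilaterally.
(Bridge, Highway): Driver A can switch to Backroad (2.4 → 2.8). Not NE.
(Bridge, Avenue): Driver A can switch to Backroad (1 → 4.6). Not NE.
(Bridge, Bridge): Driver A can switch to Tunnel (1.2 → 1.6). Not NE.
(Tunnel, Highway): Driver A can switch to Bridge (0.1 → 2.4). Not NE.
(Tunnel, Avenue): Driver A can switch to Bridge (0.5 → 1). Not NE.
(Tunnel, Bridge): Driver B can switch to Highway (3.2 → 3.9). Not NE.
(Backroad, Highway): Driver A gets 2.8, best alternative 2.4; Driver B gets 4.9, best alternative 0.9. No profitable deviation — NE.
(The remaining 2 profiles each have a profitable deviation by the same check.)

The unique pure-strategy Nash equilibrium is (Backroad, Highway).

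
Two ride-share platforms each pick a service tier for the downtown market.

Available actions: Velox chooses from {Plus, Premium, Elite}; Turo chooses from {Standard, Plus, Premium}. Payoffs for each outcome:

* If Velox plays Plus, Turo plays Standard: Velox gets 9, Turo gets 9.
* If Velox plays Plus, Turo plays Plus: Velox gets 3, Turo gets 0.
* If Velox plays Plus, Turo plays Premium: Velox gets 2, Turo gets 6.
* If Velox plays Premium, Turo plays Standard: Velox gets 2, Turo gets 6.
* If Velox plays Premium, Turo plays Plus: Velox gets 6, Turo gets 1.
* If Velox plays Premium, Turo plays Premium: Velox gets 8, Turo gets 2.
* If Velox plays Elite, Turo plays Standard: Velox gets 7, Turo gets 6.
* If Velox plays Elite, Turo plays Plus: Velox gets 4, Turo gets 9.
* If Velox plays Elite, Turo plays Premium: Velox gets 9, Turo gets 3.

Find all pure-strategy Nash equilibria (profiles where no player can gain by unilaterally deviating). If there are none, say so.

Pure NE: (Plus, Standard)

Velox against Standard: payoffs 9, 2, 7 → best response Plus.
Velox against Plus: payoffs 3, 6, 4 → best response Premium.
Velox against Premium: payoffs 2, 8, 9 → best response Elite.
Turo against Plus: payoffs 9, 0, 6 → best response Standard.
Turo against Premium: payoffs 6, 1, 2 → best response Standard.
Turo against Elite: payoffs 6, 9, 3 → best response Plus.
Mutual best responses: (Plus, Standard).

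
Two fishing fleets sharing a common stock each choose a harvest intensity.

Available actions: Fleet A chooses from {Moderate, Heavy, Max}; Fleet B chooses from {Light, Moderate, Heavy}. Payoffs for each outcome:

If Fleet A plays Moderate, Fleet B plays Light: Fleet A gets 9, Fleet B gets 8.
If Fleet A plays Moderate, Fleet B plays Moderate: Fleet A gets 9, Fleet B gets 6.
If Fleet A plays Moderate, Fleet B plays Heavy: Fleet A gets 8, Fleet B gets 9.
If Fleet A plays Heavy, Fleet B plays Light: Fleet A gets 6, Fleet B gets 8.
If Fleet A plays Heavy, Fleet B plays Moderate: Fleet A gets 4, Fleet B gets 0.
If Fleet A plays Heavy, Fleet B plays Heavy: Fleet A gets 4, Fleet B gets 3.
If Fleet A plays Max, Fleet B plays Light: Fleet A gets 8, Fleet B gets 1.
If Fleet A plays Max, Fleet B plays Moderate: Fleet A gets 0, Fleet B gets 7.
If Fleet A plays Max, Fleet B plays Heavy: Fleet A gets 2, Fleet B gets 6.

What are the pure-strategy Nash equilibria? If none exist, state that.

(Moderate, Heavy)

For each player, find the best response to each opponent profile; mutual best responses are the pure NE.
Fleet A against Light: payoffs 9, 6, 8 → best response Moderate.
Fleet A against Moderate: payoffs 9, 4, 0 → best response Moderate.
Fleet A against Heavy: payoffs 8, 4, 2 → best response Moderate.
Fleet B against Moderate: payoffs 8, 6, 9 → best response Heavy.
Fleet B against Heavy: payoffs 8, 0, 3 → best response Light.
Fleet B against Max: payoffs 1, 7, 6 → best response Moderate.
Mutual best responses: (Moderate, Heavy).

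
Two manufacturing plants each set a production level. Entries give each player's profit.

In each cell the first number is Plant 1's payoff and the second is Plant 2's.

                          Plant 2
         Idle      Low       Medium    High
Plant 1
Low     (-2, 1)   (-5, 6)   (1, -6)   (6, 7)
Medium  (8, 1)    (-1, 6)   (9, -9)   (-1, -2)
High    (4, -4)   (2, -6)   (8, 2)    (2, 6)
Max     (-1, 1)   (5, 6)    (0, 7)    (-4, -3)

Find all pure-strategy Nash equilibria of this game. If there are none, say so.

Plant 1 against Idle: payoffs -2, 8, 4, -1 → best response Medium.
Plant 1 against Low: payoffs -5, -1, 2, 5 → best response Max.
Plant 1 against Medium: payoffs 1, 9, 8, 0 → best response Medium.
Plant 1 against High: payoffs 6, -1, 2, -4 → best response Low.
Plant 2 against Low: payoffs 1, 6, -6, 7 → best response High.
Plant 2 against Medium: payoffs 1, 6, -9, -2 → best response Low.
Plant 2 against High: payoffs -4, -6, 2, 6 → best response High.
Plant 2 against Max: payoffs 1, 6, 7, -3 → best response Medium.
Mutual best responses: (Low, High).

(Low, High)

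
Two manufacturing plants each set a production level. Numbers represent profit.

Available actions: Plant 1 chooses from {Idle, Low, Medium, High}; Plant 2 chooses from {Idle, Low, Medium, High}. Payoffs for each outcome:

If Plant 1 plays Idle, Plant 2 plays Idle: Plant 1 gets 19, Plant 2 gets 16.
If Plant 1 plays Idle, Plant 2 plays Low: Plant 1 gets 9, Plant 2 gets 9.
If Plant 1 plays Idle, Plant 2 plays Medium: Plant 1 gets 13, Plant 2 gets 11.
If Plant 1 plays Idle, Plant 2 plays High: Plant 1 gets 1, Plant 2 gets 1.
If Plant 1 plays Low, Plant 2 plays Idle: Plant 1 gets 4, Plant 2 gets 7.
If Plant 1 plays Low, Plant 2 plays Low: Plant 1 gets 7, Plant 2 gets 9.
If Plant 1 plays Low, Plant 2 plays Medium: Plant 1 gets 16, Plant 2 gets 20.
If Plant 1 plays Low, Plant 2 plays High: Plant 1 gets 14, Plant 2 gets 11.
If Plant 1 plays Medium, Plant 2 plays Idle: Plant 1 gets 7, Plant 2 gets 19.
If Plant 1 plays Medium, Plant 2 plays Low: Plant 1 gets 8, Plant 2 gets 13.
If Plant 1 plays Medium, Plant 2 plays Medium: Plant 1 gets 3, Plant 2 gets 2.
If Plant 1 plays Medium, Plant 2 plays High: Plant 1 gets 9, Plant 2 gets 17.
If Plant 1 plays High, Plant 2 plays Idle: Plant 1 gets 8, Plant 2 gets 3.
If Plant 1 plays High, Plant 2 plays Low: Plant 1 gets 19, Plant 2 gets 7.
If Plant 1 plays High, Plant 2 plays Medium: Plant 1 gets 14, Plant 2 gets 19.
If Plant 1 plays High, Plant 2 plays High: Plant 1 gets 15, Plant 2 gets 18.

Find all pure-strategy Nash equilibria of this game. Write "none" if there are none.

Plant 1 against Idle: payoffs 19, 4, 7, 8 → best response Idle.
Plant 1 against Low: payoffs 9, 7, 8, 19 → best response High.
Plant 1 against Medium: payoffs 13, 16, 3, 14 → best response Low.
Plant 1 against High: payoffs 1, 14, 9, 15 → best response High.
Plant 2 against Idle: payoffs 16, 9, 11, 1 → best response Idle.
Plant 2 against Low: payoffs 7, 9, 20, 11 → best response Medium.
Plant 2 against Medium: payoffs 19, 13, 2, 17 → best response Idle.
Plant 2 against High: payoffs 3, 7, 19, 18 → best response Medium.
Mutual best responses: (Idle, Idle); (Low, Medium).

The pure Nash equilibria are (Idle, Idle) and (Low, Medium).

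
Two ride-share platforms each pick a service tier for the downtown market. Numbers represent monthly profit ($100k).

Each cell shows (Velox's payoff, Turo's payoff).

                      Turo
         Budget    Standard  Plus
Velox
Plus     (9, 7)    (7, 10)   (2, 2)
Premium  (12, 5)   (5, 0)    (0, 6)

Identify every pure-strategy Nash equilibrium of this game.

Pure NE: (Plus, Standard)

Velox against Budget: payoffs 9, 12 → best response Premium.
Velox against Standard: payoffs 7, 5 → best response Plus.
Velox against Plus: payoffs 2, 0 → best response Plus.
Turo against Plus: payoffs 7, 10, 2 → best response Standard.
Turo against Premium: payoffs 5, 0, 6 → best response Plus.
Mutual best responses: (Plus, Standard).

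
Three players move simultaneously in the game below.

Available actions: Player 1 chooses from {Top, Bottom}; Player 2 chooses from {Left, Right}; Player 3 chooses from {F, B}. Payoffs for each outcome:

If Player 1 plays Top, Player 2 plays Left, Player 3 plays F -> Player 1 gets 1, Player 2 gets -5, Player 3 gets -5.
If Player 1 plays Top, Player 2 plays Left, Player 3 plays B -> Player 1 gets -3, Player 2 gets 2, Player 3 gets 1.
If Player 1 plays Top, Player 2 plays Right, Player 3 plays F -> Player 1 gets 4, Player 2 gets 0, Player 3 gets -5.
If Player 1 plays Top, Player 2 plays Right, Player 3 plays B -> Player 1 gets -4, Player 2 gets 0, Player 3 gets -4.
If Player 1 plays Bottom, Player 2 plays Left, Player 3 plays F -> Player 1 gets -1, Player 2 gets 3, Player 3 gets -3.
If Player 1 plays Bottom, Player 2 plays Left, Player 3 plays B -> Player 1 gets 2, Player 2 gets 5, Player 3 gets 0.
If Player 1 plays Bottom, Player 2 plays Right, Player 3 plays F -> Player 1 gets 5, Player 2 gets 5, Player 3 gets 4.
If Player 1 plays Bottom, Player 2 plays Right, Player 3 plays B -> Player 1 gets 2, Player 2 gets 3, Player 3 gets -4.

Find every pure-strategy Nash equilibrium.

(Top, Left, F): Player 2 can switch to Right (-5 → 0). Not NE.
(Top, Left, B): Player 1 can switch to Bottom (-3 → 2). Not NE.
(Top, Right, F): Player 1 can switch to Bottom (4 → 5). Not NE.
(Top, Right, B): Player 1 can switch to Bottom (-4 → 2). Not NE.
(Bottom, Left, F): Player 1 can switch to Top (-1 → 1). Not NE.
(Bottom, Left, B): Player 1 gets 2, best alternative -3; Player 2 gets 5, best alternative 3; Player 3 gets 0, best alternative -3. No profitable deviation — NE.
(Bottom, Right, F): Player 1 gets 5, best alternative 4; Player 2 gets 5, best alternative 3; Player 3 gets 4, best alternative -4. No profitable deviation — NE.
(Bottom, Right, B): Player 2 can switch to Left (3 → 5). Not NE.

Pure-strategy Nash equilibria: (Bottom, Left, B) and (Bottom, Right, F)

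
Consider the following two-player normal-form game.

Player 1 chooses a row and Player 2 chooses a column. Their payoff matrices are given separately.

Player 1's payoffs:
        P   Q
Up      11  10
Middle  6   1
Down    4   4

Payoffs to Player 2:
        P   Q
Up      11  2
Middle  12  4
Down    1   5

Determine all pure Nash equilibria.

(Up, P)

Check each profile: it is a Nash equilibrium iff no player can strictly gain by switching unilaterally.
(Up, P): Player 1 gets 11, best alternative 6; Player 2 gets 11, best alternative 2. No profitable deviation — NE.
(Up, Q): Player 2 can switch to P (2 → 11). Not NE.
(Middle, P): Player 1 can switch to Up (6 → 11). Not NE.
(Middle, Q): Player 1 can switch to Up (1 → 10). Not NE.
(Down, P): Player 1 can switch to Up (4 → 11). Not NE.
(Down, Q): Player 1 can switch to Up (4 → 10). Not NE.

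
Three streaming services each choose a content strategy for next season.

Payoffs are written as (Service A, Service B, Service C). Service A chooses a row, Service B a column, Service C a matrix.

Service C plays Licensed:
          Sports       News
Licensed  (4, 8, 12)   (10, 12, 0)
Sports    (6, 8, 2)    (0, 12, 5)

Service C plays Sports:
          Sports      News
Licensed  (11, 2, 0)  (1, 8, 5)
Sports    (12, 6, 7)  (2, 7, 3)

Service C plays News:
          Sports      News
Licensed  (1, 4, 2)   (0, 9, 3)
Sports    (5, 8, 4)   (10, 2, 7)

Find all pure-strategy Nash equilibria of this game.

Service A against (Sports, Licensed): payoffs 4, 6 → best response Sports.
Service A against (Sports, Sports): payoffs 11, 12 → best response Sports.
Service A against (Sports, News): payoffs 1, 5 → best response Sports.
Service A against (News, Licensed): payoffs 10, 0 → best response Licensed.
Service A against (News, Sports): payoffs 1, 2 → best response Sports.
Service A against (News, News): payoffs 0, 10 → best response Sports.
Service B against (Licensed, Licensed): payoffs 8, 12 → best response News.
Service B against (Licensed, Sports): payoffs 2, 8 → best response News.
Service B against (Licensed, News): payoffs 4, 9 → best response News.
Service B against (Sports, Licensed): payoffs 8, 12 → best response News.
Service B against (Sports, Sports): payoffs 6, 7 → best response News.
Service B against (Sports, News): payoffs 8, 2 → best response Sports.
Service C against (Licensed, Sports): payoffs 12, 0, 2 → best response Licensed.
Service C against (Licensed, News): payoffs 0, 5, 3 → best response Sports.
Service C against (Sports, Sports): payoffs 2, 7, 4 → best response Sports.
Service C against (Sports, News): payoffs 5, 3, 7 → best response News.
No profile is a mutual best response for all players.

There is no pure-strategy Nash equilibrium.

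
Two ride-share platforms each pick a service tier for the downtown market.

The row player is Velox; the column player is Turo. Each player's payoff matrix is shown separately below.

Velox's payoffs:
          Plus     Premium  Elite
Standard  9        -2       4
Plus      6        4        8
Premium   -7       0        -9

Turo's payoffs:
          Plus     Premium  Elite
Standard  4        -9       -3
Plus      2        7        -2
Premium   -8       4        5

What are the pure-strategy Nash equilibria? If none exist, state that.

Velox against Plus: payoffs 9, 6, -7 → best response Standard.
Velox against Premium: payoffs -2, 4, 0 → best response Plus.
Velox against Elite: payoffs 4, 8, -9 → best response Plus.
Turo against Standard: payoffs 4, -9, -3 → best response Plus.
Turo against Plus: payoffs 2, 7, -2 → best response Premium.
Turo against Premium: payoffs -8, 4, 5 → best response Elite.
Mutual best responses: (Standard, Plus); (Plus, Premium).

(Standard, Plus) and (Plus, Premium)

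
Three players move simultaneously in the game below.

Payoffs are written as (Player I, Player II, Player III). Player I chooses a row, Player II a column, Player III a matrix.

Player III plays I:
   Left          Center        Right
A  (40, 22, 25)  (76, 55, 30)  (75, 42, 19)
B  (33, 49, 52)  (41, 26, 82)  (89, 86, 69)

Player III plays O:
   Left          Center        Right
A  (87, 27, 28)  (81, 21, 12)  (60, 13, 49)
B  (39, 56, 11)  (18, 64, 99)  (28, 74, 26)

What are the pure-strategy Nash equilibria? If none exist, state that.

(A, Left, I): Player II can switch to Center (22 → 55). Not NE.
(A, Left, O): Player I gets 87, best alternative 39; Player II gets 27, best alternative 21; Player III gets 28, best alternative 25. No profitable deviation — NE.
(A, Center, I): Player I gets 76, best alternative 41; Player II gets 55, best alternative 42; Player III gets 30, best alternative 12. No profitable deviation — NE.
(A, Center, O): Player II can switch to Left (21 → 27). Not NE.
(A, Right, I): Player I can switch to B (75 → 89). Not NE.
(A, Right, O): Player II can switch to Left (13 → 27). Not NE.
(B, Left, I): Player I can switch to A (33 → 40). Not NE.
(B, Left, O): Player I can switch to A (39 → 87). Not NE.
(B, Right, I): Player I gets 89, best alternative 75; Player II gets 86, best alternative 49; Player III gets 69, best alternative 26. No profitable deviation — NE.
(The remaining 3 profiles each have a profitable deviation by the same check.)

Pure-strategy Nash equilibria: (A, Left, O); (A, Center, I); (B, Right, I)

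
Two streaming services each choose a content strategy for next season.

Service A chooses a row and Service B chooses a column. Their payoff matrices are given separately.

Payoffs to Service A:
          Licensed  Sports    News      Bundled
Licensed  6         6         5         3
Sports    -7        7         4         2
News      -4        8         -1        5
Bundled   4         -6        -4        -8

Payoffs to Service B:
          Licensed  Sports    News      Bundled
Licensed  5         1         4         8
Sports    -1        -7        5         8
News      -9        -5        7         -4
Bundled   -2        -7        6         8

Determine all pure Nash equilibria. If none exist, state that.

For each player, find the best response to each opponent profile; mutual best responses are the pure NE.
Service A against Licensed: payoffs 6, -7, -4, 4 → best response Licensed.
Service A against Sports: payoffs 6, 7, 8, -6 → best response News.
Service A against News: payoffs 5, 4, -1, -4 → best response Licensed.
Service A against Bundled: payoffs 3, 2, 5, -8 → best response News.
Service B against Licensed: payoffs 5, 1, 4, 8 → best response Bundled.
Service B against Sports: payoffs -1, -7, 5, 8 → best response Bundled.
Service B against News: payoffs -9, -5, 7, -4 → best response News.
Service B against Bundled: payoffs -2, -7, 6, 8 → best response Bundled.
No profile is a mutual best response for all players.

No pure-strategy Nash equilibrium.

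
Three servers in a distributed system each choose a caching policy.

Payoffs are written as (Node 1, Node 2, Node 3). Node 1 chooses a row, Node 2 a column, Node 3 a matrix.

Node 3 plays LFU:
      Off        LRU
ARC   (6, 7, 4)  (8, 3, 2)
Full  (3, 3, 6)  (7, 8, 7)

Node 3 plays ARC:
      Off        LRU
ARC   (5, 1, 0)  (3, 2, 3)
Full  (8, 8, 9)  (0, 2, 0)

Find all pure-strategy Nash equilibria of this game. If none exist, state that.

The pure Nash equilibria are (ARC, Off, LFU), (ARC, LRU, ARC), (Full, Off, ARC).

(ARC, Off, LFU): Node 1 gets 6, best alternative 3; Node 2 gets 7, best alternative 3; Node 3 gets 4, best alternative 0. No profitable deviation — NE.
(ARC, Off, ARC): Node 1 can switch to Full (5 → 8). Not NE.
(ARC, LRU, LFU): Node 2 can switch to Off (3 → 7). Not NE.
(ARC, LRU, ARC): Node 1 gets 3, best alternative 0; Node 2 gets 2, best alternative 1; Node 3 gets 3, best alternative 2. No profitable deviation — NE.
(Full, Off, LFU): Node 1 can switch to ARC (3 → 6). Not NE.
(Full, Off, ARC): Node 1 gets 8, best alternative 5; Node 2 gets 8, best alternative 2; Node 3 gets 9, best alternative 6. No profitable deviation — NE.
(Full, LRU, LFU): Node 1 can switch to ARC (7 → 8). Not NE.
(Full, LRU, ARC): Node 1 can switch to ARC (0 → 3). Not NE.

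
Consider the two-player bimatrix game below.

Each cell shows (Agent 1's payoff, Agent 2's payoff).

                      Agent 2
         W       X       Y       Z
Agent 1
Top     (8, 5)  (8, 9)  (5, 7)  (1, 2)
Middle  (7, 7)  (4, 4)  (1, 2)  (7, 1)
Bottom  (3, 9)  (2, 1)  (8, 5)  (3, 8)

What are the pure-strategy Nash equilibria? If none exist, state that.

(Top, W): Agent 2 can switch to X (5 → 9). Not NE.
(Top, X): Agent 1 gets 8, best alternative 4; Agent 2 gets 9, best alternative 7. No profitable deviation — NE.
(Top, Y): Agent 1 can switch to Bottom (5 → 8). Not NE.
(Top, Z): Agent 1 can switch to Middle (1 → 7). Not NE.
(Middle, W): Agent 1 can switch to Top (7 → 8). Not NE.
(Middle, X): Agent 1 can switch to Top (4 → 8). Not NE.
(Middle, Y): Agent 1 can switch to Top (1 → 5). Not NE.
(Middle, Z): Agent 2 can switch to W (1 → 7). Not NE.
(Bottom, W): Agent 1 can switch to Top (3 → 8). Not NE.
(The remaining 3 profiles each have a profitable deviation by the same check.)

Pure NE: (Top, X)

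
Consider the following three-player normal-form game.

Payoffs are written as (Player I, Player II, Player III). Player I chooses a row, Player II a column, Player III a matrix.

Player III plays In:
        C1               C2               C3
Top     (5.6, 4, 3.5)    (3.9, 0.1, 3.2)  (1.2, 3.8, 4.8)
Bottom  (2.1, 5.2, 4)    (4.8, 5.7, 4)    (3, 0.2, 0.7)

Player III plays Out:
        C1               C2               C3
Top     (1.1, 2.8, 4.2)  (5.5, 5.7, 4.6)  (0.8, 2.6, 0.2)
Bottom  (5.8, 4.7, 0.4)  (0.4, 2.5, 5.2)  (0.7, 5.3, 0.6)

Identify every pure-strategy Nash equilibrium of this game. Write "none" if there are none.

Player I against (C1, In): payoffs 5.6, 2.1 → best response Top.
Player I against (C1, Out): payoffs 1.1, 5.8 → best response Bottom.
Player I against (C2, In): payoffs 3.9, 4.8 → best response Bottom.
Player I against (C2, Out): payoffs 5.5, 0.4 → best response Top.
Player I against (C3, In): payoffs 1.2, 3 → best response Bottom.
Player I against (C3, Out): payoffs 0.8, 0.7 → best response Top.
Player II against (Top, In): payoffs 4, 0.1, 3.8 → best response C1.
Player II against (Top, Out): payoffs 2.8, 5.7, 2.6 → best response C2.
Player II against (Bottom, In): payoffs 5.2, 5.7, 0.2 → best response C2.
Player II against (Bottom, Out): payoffs 4.7, 2.5, 5.3 → best response C3.
Player III against (Top, C1): payoffs 3.5, 4.2 → best response Out.
Player III against (Top, C2): payoffs 3.2, 4.6 → best response Out.
Player III against (Top, C3): payoffs 4.8, 0.2 → best response In.
Player III against (Bottom, C1): payoffs 4, 0.4 → best response In.
Player III against (Bottom, C2): payoffs 4, 5.2 → best response Out.
Player III against (Bottom, C3): payoffs 0.7, 0.6 → best response In.
Mutual best responses: (Top, C2, Out).

Pure NE: (Top, C2, Out)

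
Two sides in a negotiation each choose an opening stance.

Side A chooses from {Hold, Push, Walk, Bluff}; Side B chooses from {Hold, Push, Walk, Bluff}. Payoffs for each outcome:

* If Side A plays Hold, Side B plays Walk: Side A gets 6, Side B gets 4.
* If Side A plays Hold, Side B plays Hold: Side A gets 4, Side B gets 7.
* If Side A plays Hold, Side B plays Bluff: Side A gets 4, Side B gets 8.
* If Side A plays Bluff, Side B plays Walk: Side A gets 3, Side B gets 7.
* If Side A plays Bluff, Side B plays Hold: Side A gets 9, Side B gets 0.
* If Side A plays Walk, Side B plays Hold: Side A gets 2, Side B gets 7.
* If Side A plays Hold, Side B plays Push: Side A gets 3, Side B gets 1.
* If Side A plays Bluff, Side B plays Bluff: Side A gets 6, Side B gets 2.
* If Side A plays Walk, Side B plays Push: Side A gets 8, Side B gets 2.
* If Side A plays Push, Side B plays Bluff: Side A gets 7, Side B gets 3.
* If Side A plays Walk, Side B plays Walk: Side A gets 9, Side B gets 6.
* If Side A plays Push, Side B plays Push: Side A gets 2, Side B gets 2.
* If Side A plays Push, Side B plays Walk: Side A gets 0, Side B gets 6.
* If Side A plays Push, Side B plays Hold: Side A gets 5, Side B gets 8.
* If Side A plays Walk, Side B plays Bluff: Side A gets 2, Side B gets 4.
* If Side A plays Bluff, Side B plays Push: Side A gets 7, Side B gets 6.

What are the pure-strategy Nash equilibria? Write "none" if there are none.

This game has no pure Nash equilibrium.

(Hold, Hold): Side A can switch to Push (4 → 5). Not NE.
(Hold, Push): Side A can switch to Walk (3 → 8). Not NE.
(Hold, Walk): Side A can switch to Walk (6 → 9). Not NE.
(Hold, Bluff): Side A can switch to Push (4 → 7). Not NE.
(Push, Hold): Side A can switch to Bluff (5 → 9). Not NE.
(Push, Push): Side A can switch to Hold (2 → 3). Not NE.
(Push, Walk): Side A can switch to Hold (0 → 6). Not NE.
(Push, Bluff): Side B can switch to Hold (3 → 8). Not NE.
(Walk, Hold): Side A can switch to Hold (2 → 4). Not NE.
(Walk, Push): Side B can switch to Hold (2 → 7). Not NE.
(Walk, Walk): Side B can switch to Hold (6 → 7). Not NE.
(Walk, Bluff): Side A can switch to Hold (2 → 4). Not NE.
(The remaining 4 profiles each have a profitable deviation by the same check.)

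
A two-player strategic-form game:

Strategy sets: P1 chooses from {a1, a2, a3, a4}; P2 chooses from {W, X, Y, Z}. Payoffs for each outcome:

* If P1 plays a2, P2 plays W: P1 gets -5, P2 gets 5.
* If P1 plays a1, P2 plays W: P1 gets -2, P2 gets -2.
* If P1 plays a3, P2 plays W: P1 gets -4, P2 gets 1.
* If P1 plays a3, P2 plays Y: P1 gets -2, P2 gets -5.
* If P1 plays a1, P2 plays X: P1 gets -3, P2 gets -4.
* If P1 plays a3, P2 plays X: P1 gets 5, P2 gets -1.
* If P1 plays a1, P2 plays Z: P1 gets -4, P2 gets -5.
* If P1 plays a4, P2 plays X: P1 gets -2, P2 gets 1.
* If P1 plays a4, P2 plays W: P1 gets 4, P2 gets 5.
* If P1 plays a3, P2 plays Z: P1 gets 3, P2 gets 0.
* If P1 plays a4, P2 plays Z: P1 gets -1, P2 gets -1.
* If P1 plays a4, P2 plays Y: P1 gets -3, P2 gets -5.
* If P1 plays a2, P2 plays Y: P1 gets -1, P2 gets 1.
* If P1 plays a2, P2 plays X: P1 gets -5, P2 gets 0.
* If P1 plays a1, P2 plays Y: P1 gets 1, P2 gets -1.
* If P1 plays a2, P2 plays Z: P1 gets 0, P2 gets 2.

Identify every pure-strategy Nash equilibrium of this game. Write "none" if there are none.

The pure Nash equilibria are (a1, Y) and (a4, W).

For each strategy profile, look for a profitable unilateral deviation.
(a1, W): P1 can switch to a4 (-2 → 4). Not NE.
(a1, X): P1 can switch to a3 (-3 → 5). Not NE.
(a1, Y): P1 gets 1, best alternative -1; P2 gets -1, best alternative -2. No profitable deviation — NE.
(a1, Z): P1 can switch to a2 (-4 → 0). Not NE.
(a2, W): P1 can switch to a1 (-5 → -2). Not NE.
(a2, X): P1 can switch to a1 (-5 → -3). Not NE.
(a2, Y): P1 can switch to a1 (-1 → 1). Not NE.
(a2, Z): P1 can switch to a3 (0 → 3). Not NE.
(a3, W): P1 can switch to a1 (-4 → -2). Not NE.
(a3, X): P2 can switch to W (-1 → 1). Not NE.
(a3, Y): P1 can switch to a1 (-2 → 1). Not NE.
(a3, Z): P2 can switch to W (0 → 1). Not NE.
(a4, W): P1 gets 4, best alternative -2; P2 gets 5, best alternative 1. No profitable deviation — NE.
(a4, X): P1 can switch to a3 (-2 → 5). Not NE.
(The remaining 2 profiles each have a profitable deviation by the same check.)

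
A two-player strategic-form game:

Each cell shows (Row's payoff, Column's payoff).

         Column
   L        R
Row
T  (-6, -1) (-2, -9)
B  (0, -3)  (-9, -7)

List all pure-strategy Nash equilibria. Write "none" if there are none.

Mark each player's best response to every combination of opponents' strategies; a profile where every player is best-responding is a pure Nash equilibrium.
Row against L: payoffs -6, 0 → best response B.
Row against R: payoffs -2, -9 → best response T.
Column against T: payoffs -1, -9 → best response L.
Column against B: payoffs -3, -7 → best response L.
Mutual best responses: (B, L).

The unique pure-strategy Nash equilibrium is (B, L).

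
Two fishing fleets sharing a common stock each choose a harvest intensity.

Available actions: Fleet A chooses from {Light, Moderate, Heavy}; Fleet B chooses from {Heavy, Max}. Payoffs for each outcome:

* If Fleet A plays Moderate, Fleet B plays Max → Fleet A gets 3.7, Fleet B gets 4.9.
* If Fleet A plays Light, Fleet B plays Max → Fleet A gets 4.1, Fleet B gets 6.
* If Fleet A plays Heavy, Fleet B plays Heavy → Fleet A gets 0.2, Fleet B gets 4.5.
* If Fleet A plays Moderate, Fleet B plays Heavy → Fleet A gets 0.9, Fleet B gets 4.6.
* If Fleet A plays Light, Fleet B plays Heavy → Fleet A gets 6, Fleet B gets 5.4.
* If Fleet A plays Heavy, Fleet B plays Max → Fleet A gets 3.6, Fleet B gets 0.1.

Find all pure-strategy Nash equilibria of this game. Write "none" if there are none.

(Light, Heavy): Fleet B can switch to Max (5.4 → 6). Not NE.
(Light, Max): Fleet A gets 4.1, best alternative 3.7; Fleet B gets 6, best alternative 5.4. No profitable deviation — NE.
(Moderate, Heavy): Fleet A can switch to Light (0.9 → 6). Not NE.
(Moderate, Max): Fleet A can switch to Light (3.7 → 4.1). Not NE.
(Heavy, Heavy): Fleet A can switch to Light (0.2 → 6). Not NE.
(Heavy, Max): Fleet A can switch to Light (3.6 → 4.1). Not NE.

Pure NE: (Light, Max)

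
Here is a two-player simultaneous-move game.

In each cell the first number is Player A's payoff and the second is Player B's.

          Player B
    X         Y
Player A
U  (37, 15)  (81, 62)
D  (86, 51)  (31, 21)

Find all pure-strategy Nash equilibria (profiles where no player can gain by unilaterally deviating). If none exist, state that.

(U, Y), (D, X)

For each player, find the best response to each opponent profile; mutual best responses are the pure NE.
Player A against X: payoffs 37, 86 → best response D.
Player A against Y: payoffs 81, 31 → best response U.
Player B against U: payoffs 15, 62 → best response Y.
Player B against D: payoffs 51, 21 → best response X.
Mutual best responses: (U, Y); (D, X).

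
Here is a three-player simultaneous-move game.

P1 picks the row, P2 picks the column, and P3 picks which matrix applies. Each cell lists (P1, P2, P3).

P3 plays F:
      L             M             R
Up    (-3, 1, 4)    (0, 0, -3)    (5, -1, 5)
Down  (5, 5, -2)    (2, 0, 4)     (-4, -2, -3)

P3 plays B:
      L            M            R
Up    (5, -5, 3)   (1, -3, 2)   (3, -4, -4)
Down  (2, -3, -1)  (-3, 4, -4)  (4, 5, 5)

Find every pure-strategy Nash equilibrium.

The pure Nash equilibria are (Up, M, B), (Down, R, B).

For each player, find the best response to each opponent profile; mutual best responses are the pure NE.
P1 against (L, F): payoffs -3, 5 → best response Down.
P1 against (L, B): payoffs 5, 2 → best response Up.
P1 against (M, F): payoffs 0, 2 → best response Down.
P1 against (M, B): payoffs 1, -3 → best response Up.
P1 against (R, F): payoffs 5, -4 → best response Up.
P1 against (R, B): payoffs 3, 4 → best response Down.
P2 against (Up, F): payoffs 1, 0, -1 → best response L.
P2 against (Up, B): payoffs -5, -3, -4 → best response M.
P2 against (Down, F): payoffs 5, 0, -2 → best response L.
P2 against (Down, B): payoffs -3, 4, 5 → best response R.
P3 against (Up, L): payoffs 4, 3 → best response F.
P3 against (Up, M): payoffs -3, 2 → best response B.
P3 against (Up, R): payoffs 5, -4 → best response F.
P3 against (Down, L): payoffs -2, -1 → best response B.
P3 against (Down, M): payoffs 4, -4 → best response F.
P3 against (Down, R): payoffs -3, 5 → best response B.
Mutual best responses: (Up, M, B); (Down, R, B).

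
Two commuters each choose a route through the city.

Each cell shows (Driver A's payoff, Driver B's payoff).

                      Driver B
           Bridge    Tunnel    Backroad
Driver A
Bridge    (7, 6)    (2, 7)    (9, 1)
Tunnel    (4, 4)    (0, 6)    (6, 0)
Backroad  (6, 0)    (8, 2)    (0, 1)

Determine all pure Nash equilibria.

(Backroad, Tunnel)

For each player, find the best response to each opponent profile; mutual best responses are the pure NE.
Driver A against Bridge: payoffs 7, 4, 6 → best response Bridge.
Driver A against Tunnel: payoffs 2, 0, 8 → best response Backroad.
Driver A against Backroad: payoffs 9, 6, 0 → best response Bridge.
Driver B against Bridge: payoffs 6, 7, 1 → best response Tunnel.
Driver B against Tunnel: payoffs 4, 6, 0 → best response Tunnel.
Driver B against Backroad: payoffs 0, 2, 1 → best response Tunnel.
Mutual best responses: (Backroad, Tunnel).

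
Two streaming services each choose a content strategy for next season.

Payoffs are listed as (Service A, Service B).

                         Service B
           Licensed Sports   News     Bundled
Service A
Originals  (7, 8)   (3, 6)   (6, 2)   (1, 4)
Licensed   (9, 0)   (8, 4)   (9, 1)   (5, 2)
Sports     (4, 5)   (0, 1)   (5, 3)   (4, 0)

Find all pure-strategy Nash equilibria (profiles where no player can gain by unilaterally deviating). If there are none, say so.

The unique pure-strategy Nash equilibrium is (Licensed, Sports).

(Originals, Licensed): Service A can switch to Licensed (7 → 9). Not NE.
(Originals, Sports): Service A can switch to Licensed (3 → 8). Not NE.
(Originals, News): Service A can switch to Licensed (6 → 9). Not NE.
(Originals, Bundled): Service A can switch to Licensed (1 → 5). Not NE.
(Licensed, Licensed): Service B can switch to Sports (0 → 4). Not NE.
(Licensed, Sports): Service A gets 8, best alternative 3; Service B gets 4, best alternative 2. No profitable deviation — NE.
(Licensed, News): Service B can switch to Sports (1 → 4). Not NE.
(Licensed, Bundled): Service B can switch to Sports (2 → 4). Not NE.
(Sports, Licensed): Service A can switch to Originals (4 → 7). Not NE.
(The remaining 3 profiles each have a profitable deviation by the same check.)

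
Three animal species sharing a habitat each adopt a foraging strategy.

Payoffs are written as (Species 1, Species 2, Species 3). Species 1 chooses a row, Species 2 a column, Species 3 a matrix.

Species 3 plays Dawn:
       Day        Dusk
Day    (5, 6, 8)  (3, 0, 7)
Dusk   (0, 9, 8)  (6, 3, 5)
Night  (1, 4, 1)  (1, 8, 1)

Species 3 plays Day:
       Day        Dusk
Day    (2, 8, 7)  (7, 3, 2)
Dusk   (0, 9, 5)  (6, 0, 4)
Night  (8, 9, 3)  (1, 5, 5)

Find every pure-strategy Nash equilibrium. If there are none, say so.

The pure Nash equilibria are (Day, Day, Dawn); (Night, Day, Day).

Species 1 against (Day, Dawn): payoffs 5, 0, 1 → best response Day.
Species 1 against (Day, Day): payoffs 2, 0, 8 → best response Night.
Species 1 against (Dusk, Dawn): payoffs 3, 6, 1 → best response Dusk.
Species 1 against (Dusk, Day): payoffs 7, 6, 1 → best response Day.
Species 2 against (Day, Dawn): payoffs 6, 0 → best response Day.
Species 2 against (Day, Day): payoffs 8, 3 → best response Day.
Species 2 against (Dusk, Dawn): payoffs 9, 3 → best response Day.
Species 2 against (Dusk, Day): payoffs 9, 0 → best response Day.
Species 2 against (Night, Dawn): payoffs 4, 8 → best response Dusk.
Species 2 against (Night, Day): payoffs 9, 5 → best response Day.
Species 3 against (Day, Day): payoffs 8, 7 → best response Dawn.
Species 3 against (Day, Dusk): payoffs 7, 2 → best response Dawn.
Species 3 against (Dusk, Day): payoffs 8, 5 → best response Dawn.
Species 3 against (Dusk, Dusk): payoffs 5, 4 → best response Dawn.
Species 3 against (Night, Day): payoffs 1, 3 → best response Day.
Species 3 against (Night, Dusk): payoffs 1, 5 → best response Day.
Mutual best responses: (Day, Day, Dawn); (Night, Day, Day).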